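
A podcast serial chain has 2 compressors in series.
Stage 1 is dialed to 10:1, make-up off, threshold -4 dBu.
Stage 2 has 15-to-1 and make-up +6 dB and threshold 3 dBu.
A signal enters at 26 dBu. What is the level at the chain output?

Stage 1: 26 dBu is 30 dB over -4 dBu; at 10:1 that becomes 3 dB over, giving -1 dBu.
Stage 2: below threshold (-1 ≤ 3); passes unchanged; make-up brings it to 5 dBu.

5 dBu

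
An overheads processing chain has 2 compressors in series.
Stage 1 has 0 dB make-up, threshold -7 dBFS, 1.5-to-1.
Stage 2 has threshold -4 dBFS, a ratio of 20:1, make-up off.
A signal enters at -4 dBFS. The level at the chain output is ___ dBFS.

-5 dBFS

Stage 1: -4 dBFS is 3 dB over -7 dBFS; at 1.5:1 that becomes 2 dB over, giving -5 dBFS.
Stage 2: below threshold (-5 ≤ -4); passes unchanged; output -5 dBFS.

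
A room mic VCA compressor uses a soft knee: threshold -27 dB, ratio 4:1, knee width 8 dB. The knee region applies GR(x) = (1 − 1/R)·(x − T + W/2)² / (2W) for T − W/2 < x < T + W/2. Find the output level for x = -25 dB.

-26.6875 dB

x − T + W/2 = -25 − (-27) + 4 = 6.
GR = (1 − 1/4) × 6² / 16 = 0.75 × 36 / 16 = 1.6875 dB.
Output = -25 − 1.6875 = -26.6875 dB.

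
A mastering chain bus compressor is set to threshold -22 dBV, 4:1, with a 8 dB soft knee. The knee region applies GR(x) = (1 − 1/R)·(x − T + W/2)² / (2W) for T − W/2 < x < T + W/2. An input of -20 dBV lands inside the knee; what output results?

x − T + W/2 = -20 − (-22) + 4 = 6.
GR = (1 − 1/4) × 6² / 16 = 0.75 × 36 / 16 = 1.6875 dB.
Output = -20 − 1.6875 = -21.6875 dBV.

-21.6875 dBV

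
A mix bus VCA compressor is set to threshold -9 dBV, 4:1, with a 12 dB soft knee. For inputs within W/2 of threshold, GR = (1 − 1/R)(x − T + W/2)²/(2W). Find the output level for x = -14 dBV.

-14.03125 dBV

x − T + W/2 = -14 − (-9) + 6 = 1.
GR = (1 − 1/4) × 1² / 24 = 0.75 × 1 / 24 = 0.03125 dB.
Output = -14 − 0.03125 = -14.03125 dBV.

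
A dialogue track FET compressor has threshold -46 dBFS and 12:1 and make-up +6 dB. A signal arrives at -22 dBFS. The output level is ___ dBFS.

Overshoot: -22 − (-46) = 24 dB.
At 12:1 the overshoot is divided by 12, leaving 2 dB above threshold.
Output = -46 + 2 = -44 dBFS; make-up adds 6 dB, giving -38 dBFS.

-38 dBFS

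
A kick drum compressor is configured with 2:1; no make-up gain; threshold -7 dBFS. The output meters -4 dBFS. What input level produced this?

That's 3 dB above the -7 dBFS threshold.
Undo the ratio: input overshoot = 3 × 2 = 6 dB, giving input = -1 dBFS.

-1 dBFS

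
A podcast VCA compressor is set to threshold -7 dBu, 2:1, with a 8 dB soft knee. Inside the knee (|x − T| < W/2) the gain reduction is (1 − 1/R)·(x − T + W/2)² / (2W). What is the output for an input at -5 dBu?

-6.125 dBu

x − T + W/2 = -5 − (-7) + 4 = 6.
GR = (1 − 1/2) × 6² / 16 = 0.5 × 36 / 16 = 1.125 dB.
Output = -5 − 1.125 = -6.125 dBu.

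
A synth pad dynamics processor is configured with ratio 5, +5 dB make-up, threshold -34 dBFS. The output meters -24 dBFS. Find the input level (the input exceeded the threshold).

Before make-up, the level was -24 − 5 = -29 dBFS.
The compressed level sits -29 − (-34) = 5 dB over threshold.
Before 5:1 compression the overshoot was 5 × 5 = 25 dB, so input = -34 + 25 = -9 dBFS.

-9 dBFS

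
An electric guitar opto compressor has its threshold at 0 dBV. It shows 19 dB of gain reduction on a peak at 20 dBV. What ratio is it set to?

20:1

Input overshoot = 20 − 0 = 20 dB.
Output overshoot = 20 − 19 = 1 dB.
Ratio = input overshoot / output overshoot = 20 / 1 = 20.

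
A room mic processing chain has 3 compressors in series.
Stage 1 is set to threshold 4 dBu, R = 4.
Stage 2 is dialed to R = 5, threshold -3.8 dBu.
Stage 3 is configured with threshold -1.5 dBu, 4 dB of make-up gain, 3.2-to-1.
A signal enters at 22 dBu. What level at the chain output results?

Stage 1: overshoot 18 dB → 18/4 = 4.5 dB → 8.5 dBu.
Stage 2: 12.3 dB above -3.8 dBu, reduced 5:1 to 2.46 dB above → -1.34 dBu.
Stage 3: 0.16 dB above -1.5 dBu, reduced 3.2:1 to 0.05 dB above → -1.45 dBu; +4 dB make-up → 2.55 dBu.

2.55 dBu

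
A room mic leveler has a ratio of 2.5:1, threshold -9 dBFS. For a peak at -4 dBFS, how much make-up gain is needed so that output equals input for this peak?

Without make-up, output = threshold + overshoot/2.5 = -9 + 2 = -7 dBFS.
Gap to target: 3 dB.

3 dB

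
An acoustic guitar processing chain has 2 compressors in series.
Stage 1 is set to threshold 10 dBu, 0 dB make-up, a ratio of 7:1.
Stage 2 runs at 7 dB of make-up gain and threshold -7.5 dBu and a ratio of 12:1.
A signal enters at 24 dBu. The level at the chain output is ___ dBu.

Stage 1: overshoot 14 dB → 14/7 = 2 dB → 12 dBu.
Stage 2: 12 dBu is 19.5 dB over -7.5 dBu; at 12:1 that becomes 1.625 dB over, giving -5.875 dBu; +7 dB make-up → 1.125 dBu.

1.125 dBu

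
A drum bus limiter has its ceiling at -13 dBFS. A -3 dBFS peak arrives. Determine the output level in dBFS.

A brickwall limiter is an ∞:1 compressor: any input above the ceiling is clamped to -13 dBFS.

-13 dBFS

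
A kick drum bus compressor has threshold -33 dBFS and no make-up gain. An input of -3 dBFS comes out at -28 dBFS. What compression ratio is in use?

6:1

Input overshoot = -3 − (-33) = 30 dB; output overshoot = -28 − (-33) = 5 dB.
Ratio = 30 / 5 = 6.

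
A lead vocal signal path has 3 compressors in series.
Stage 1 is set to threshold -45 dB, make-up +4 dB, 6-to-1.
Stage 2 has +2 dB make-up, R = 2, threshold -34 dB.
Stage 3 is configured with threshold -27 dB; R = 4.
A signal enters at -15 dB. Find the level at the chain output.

Stage 1: 30 dB above -45 dB, reduced 6:1 to 5 dB above → -40 dB; +4 dB make-up → -36 dB.
Stage 2: below threshold (-36 ≤ -34); passes unchanged; make-up brings it to -34 dB.
Stage 3: below threshold (-34 ≤ -27); passes unchanged; output -34 dB.

-34 dB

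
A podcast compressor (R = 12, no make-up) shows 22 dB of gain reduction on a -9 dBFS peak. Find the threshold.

-33 dBFS

Gain reduction = -9 − (-31) = 22 dB; output overshoot = GR / (R − 1) = 22 / 11 = 2 dB.
Threshold = output − output overshoot = -31 − 2 = -33 dBFS.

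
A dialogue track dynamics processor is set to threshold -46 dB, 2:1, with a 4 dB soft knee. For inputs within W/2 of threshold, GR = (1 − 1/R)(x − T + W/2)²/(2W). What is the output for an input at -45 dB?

-45.5625 dB

x − T + W/2 = -45 − (-46) + 2 = 3.
GR = (1 − 1/2) × 3² / 8 = 0.5 × 9 / 8 = 0.5625 dB.
Output = -45 − 0.5625 = -45.5625 dB.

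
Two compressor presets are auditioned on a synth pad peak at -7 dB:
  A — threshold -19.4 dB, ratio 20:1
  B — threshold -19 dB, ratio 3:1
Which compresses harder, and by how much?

A: overshoot 12.4 dB → output overshoot 0.62 dB → GR 11.78 dB.
B: overshoot 12 dB → output overshoot 4 dB → GR 8 dB.
A reduces 3.78 dB more.

A, by 3.78 dB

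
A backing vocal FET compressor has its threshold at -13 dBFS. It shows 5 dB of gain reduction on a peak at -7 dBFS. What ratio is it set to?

6:1

Input overshoot = -7 − (-13) = 6 dB.
Output overshoot = 6 − 5 = 1 dB.
Ratio = input overshoot / output overshoot = 6 / 1 = 6.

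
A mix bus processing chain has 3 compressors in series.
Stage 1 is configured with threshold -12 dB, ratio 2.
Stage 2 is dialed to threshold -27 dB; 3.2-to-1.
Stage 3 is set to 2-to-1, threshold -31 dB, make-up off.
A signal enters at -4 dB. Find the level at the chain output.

Stage 1: overshoot 8 dB → 8/2 = 4 dB → -8 dB.
Stage 2: 19 dB above -27 dB, reduced 3.2:1 to 5.9375 dB above → -21.0625 dB.
Stage 3: overshoot 9.9375 dB → 9.9375/2 = 4.96875 dB → -26.03125 dB.

-26.03125 dB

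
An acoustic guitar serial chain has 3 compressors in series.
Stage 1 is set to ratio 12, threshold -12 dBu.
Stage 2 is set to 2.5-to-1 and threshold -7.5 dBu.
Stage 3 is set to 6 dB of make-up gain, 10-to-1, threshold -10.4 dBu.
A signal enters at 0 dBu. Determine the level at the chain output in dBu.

-5 dBu

Stage 1: overshoot 12 dB → 12/12 = 1 dB → -11 dBu.
Stage 2: -11 dBu is at or below the -7.5 dBu threshold — no compression; output -11 dBu.
Stage 3: -11 dBu is at or below the -10.4 dBu threshold — no compression; make-up brings it to -5 dBu.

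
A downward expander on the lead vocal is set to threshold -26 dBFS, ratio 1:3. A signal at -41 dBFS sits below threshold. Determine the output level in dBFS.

-71 dBFS

The input is 15 dB below the -26 dBFS threshold.
A 1:3 expander multiplies undershoot by 3: 15 × 3 = 45 dB below threshold.
Output = -26 − 45 = -71 dBFS.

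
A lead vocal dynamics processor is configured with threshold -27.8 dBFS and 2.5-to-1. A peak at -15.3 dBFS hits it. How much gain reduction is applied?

7.5 dB

The signal is 12.5 dB above threshold.
After 2.5:1 compression the overshoot becomes 12.5/2.5 = 5 dB.
So the signal is attenuated by 12.5 − 5 = 7.5 dB.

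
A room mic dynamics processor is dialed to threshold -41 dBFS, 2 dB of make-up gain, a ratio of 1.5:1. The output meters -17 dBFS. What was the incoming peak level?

-8 dBFS

Before make-up, the level was -17 − 2 = -19 dBFS.
That's 22 dB above the -41 dBFS threshold.
Undo the ratio: input overshoot = 22 × 1.5 = 33 dB, giving input = -8 dBFS.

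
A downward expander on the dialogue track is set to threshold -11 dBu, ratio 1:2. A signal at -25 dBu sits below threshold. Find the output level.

-39 dBu

Undershoot = (-11) − (-25) = 14 dB.
At 1:2, that expands to 28 dB under threshold.
Output = -11 − 28 = -39 dBu.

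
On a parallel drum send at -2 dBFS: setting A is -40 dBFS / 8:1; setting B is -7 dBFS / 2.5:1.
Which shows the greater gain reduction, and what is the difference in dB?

A, by 30.25 dB

A: overshoot 38 dB → output overshoot 4.75 dB → GR 33.25 dB.
B: overshoot 5 dB → output overshoot 2 dB → GR 3 dB.
Difference: 30.25 dB in favour of A.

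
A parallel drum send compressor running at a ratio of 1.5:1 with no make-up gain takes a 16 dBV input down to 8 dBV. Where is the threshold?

Gain reduction = 16 − 8 = 8 dB; output overshoot = GR / (R − 1) = 8 / 0.5 = 16 dB.
Threshold = output − output overshoot = 8 − 16 = -8 dBV.

-8 dBV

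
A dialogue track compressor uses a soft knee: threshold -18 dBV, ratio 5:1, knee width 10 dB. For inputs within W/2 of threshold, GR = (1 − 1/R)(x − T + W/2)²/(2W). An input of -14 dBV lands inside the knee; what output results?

x − T + W/2 = -14 − (-18) + 5 = 9.
GR = (1 − 1/5) × 9² / 20 = 0.8 × 81 / 20 = 3.24 dB.
Output = -14 − 3.24 = -17.24 dBV.

-17.24 dBV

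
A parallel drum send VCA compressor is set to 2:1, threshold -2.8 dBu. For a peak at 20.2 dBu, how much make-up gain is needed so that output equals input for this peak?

11.5 dB

Without make-up, output = threshold + overshoot/2 = -2.8 + 11.5 = 8.7 dBu.
Gap to target: 11.5 dB.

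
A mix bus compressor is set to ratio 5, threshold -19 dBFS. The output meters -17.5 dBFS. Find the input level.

-11.5 dBFS

The compressed level sits -17.5 − (-19) = 1.5 dB over threshold.
Undo the ratio: input overshoot = 1.5 × 5 = 7.5 dB, giving input = -11.5 dBFS.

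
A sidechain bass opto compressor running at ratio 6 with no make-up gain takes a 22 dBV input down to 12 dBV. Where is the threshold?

Gain reduction = 22 − 12 = 10 dB; output overshoot = GR / (R − 1) = 10 / 5 = 2 dB.
Threshold = output − output overshoot = 12 − 2 = 10 dBV.

10 dBV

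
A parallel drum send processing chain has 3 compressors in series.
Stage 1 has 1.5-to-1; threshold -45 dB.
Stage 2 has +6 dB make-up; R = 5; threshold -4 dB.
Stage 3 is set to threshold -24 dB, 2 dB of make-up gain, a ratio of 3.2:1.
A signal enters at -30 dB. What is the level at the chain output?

Stage 1: overshoot 15 dB → 15/1.5 = 10 dB → -35 dB.
Stage 2: -35 dB ≤ -4 dB, so stage 2 doesn't engage; make-up brings it to -29 dB.
Stage 3: -29 dB is at or below the -24 dB threshold — no compression; make-up brings it to -27 dB.

-27 dB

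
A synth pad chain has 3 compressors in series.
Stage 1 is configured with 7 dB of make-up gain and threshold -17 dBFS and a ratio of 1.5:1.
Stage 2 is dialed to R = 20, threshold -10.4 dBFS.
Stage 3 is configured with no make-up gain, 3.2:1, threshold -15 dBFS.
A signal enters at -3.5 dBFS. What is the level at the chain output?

Stage 1: overshoot 13.5 dB → 13.5/1.5 = 9 dB → -8 dBFS; +7 dB make-up → -1 dBFS.
Stage 2: overshoot 9.4 dB → 9.4/20 = 0.47 dB → -9.93 dBFS.
Stage 3: overshoot 5.07 dB → 5.07/3.2 = 1.584375 dB → -13.415625 dBFS.

-13.415625 dBFS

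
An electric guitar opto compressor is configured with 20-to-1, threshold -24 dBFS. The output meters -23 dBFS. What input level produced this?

The compressed level sits -23 − (-24) = 1 dB over threshold.
Undo the ratio: input overshoot = 1 × 20 = 20 dB, giving input = -4 dBFS.

-4 dBFS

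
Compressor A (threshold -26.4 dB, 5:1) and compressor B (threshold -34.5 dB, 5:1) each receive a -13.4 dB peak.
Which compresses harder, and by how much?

A: 13 dB over, compressed to 2.6 dB over, so 10.4 dB of GR.
B: 21.1 dB over, compressed to 4.22 dB over, so 16.88 dB of GR.
Difference: 6.48 dB in favour of B.

B, by 6.48 dB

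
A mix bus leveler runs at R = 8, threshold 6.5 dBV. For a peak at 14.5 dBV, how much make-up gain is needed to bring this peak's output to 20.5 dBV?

Overshoot 8 dB → 8/8 = 1 dB after compression, so the compressed level is 6.5 + 1 = 7.5 dBV.
Make-up = target − compressed = 20.5 − 7.5 = 13 dB.

13 dB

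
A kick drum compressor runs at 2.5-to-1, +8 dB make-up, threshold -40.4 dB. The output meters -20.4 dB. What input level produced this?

-10.4 dB

Remove make-up: -20.4 − 8 = -28.4 dB.
Post-compression overshoot = -28.4 − (-40.4) = 12 dB.
Undo the ratio: input overshoot = 12 × 2.5 = 30 dB, giving input = -10.4 dB.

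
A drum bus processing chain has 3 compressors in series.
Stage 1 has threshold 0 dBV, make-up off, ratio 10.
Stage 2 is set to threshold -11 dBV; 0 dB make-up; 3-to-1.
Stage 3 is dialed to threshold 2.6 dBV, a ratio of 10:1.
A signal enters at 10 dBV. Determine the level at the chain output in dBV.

Stage 1: 10 dBV is 10 dB over 0 dBV; at 10:1 that becomes 1 dB over, giving 1 dBV.
Stage 2: 1 dBV is 12 dB over -11 dBV; at 3:1 that becomes 4 dB over, giving -7 dBV.
Stage 3: -7 dBV ≤ 2.6 dBV, so stage 3 doesn't engage; output -7 dBV.

-7 dBV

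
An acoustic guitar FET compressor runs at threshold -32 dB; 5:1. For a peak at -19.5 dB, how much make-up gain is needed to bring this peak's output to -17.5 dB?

Without make-up, output = threshold + overshoot/5 = -32 + 2.5 = -29.5 dB.
Gap to target: 12 dB.

12 dB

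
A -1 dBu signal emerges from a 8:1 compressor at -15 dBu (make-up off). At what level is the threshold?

Let T be the threshold. Output overshoot = (input overshoot)/R, so -15 − T = (-1 − T)/8.
8·(-15 − T) = -1 − T → 7·T = -120 − (-1) = -119.
T = -119/7 = -17 dBu.

-17 dBu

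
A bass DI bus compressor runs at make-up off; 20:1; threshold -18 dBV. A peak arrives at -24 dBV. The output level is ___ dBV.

-24 dBV is 6 dB below the -18 dBV threshold, so no gain reduction is applied.
Output = input = -24 dBV.

-24 dBV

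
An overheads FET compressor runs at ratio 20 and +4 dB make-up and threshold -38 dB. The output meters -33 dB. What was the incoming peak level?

Remove make-up: -33 − 4 = -37 dB.
Post-compression overshoot = -37 − (-38) = 1 dB.
Input overshoot = R × output overshoot = 20 dB → input = -38 + 20 = -18 dB.

-18 dB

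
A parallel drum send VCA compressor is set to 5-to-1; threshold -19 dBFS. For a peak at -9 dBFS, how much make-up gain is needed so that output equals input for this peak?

The peak compresses to -19 + 10/5 = -17 dBFS.
To reach -9 dBFS requires -9 − (-17) = 8 dB of make-up.

8 dB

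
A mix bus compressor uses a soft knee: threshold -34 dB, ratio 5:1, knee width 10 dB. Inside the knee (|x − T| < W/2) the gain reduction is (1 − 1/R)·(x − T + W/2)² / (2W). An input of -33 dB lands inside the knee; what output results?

x − T + W/2 = -33 − (-34) + 5 = 6.
GR = (1 − 1/5) × 6² / 20 = 0.8 × 36 / 20 = 1.44 dB.
Output = -33 − 1.44 = -34.44 dB.

-34.44 dB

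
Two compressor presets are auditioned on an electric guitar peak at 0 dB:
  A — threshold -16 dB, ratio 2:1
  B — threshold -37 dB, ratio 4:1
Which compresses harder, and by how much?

B, by 19.75 dB

A: GR = 16 − 16/2 = 8 dB.
B: GR = 37 − 37/4 = 27.75 dB.
B applies 19.75 dB more gain reduction.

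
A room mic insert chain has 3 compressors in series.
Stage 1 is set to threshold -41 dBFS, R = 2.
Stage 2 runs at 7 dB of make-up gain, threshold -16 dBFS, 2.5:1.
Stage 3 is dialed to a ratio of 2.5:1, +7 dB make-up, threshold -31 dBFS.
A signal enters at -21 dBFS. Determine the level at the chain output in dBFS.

-21.2 dBFS

Stage 1: 20 dB above -41 dBFS, reduced 2:1 to 10 dB above → -31 dBFS.
Stage 2: below threshold (-31 ≤ -16); passes unchanged; make-up brings it to -24 dBFS.
Stage 3: overshoot 7 dB → 7/2.5 = 2.8 dB → -28.2 dBFS; +7 dB make-up → -21.2 dBFS.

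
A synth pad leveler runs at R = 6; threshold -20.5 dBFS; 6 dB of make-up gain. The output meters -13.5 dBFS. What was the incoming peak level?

Remove make-up: -13.5 − 6 = -19.5 dBFS.
Post-compression overshoot = -19.5 − (-20.5) = 1 dB.
Before 6:1 compression the overshoot was 1 × 6 = 6 dB, so input = -20.5 + 6 = -14.5 dBFS.

-14.5 dBFS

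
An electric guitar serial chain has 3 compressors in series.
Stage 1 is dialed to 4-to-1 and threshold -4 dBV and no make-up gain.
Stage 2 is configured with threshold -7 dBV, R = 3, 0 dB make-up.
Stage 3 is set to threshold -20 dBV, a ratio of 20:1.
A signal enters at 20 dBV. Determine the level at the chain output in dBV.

-19.2 dBV

Stage 1: overshoot 24 dB → 24/4 = 6 dB → 2 dBV.
Stage 2: overshoot 9 dB → 9/3 = 3 dB → -4 dBV.
Stage 3: overshoot 16 dB → 16/20 = 0.8 dB → -19.2 dBV.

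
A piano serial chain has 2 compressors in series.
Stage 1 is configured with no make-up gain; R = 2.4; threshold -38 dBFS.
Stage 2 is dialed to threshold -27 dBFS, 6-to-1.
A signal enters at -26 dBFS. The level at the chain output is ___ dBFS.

Stage 1: -26 dBFS is 12 dB over -38 dBFS; at 2.4:1 that becomes 5 dB over, giving -33 dBFS.
Stage 2: -33 dBFS ≤ -27 dBFS, so stage 2 doesn't engage; output -33 dBFS.

-33 dBFS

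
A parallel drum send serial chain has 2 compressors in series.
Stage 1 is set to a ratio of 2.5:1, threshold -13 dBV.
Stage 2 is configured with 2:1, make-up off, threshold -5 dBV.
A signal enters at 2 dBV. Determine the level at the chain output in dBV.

Stage 1: overshoot 15 dB → 15/2.5 = 6 dB → -7 dBV.
Stage 2: -7 dBV is at or below the -5 dBV threshold — no compression; output -7 dBV.

-7 dBV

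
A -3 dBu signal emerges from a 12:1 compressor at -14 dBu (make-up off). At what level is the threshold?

Let T be the threshold. Output overshoot = (input overshoot)/R, so -14 − T = (-3 − T)/12.
12·(-14 − T) = -3 − T → 11·T = -168 − (-3) = -165.
T = -165/11 = -15 dBu.

-15 dBu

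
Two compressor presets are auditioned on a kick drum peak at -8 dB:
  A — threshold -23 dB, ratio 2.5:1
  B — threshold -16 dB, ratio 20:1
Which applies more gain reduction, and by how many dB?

A, by 1.4 dB

A: GR = 15 − 15/2.5 = 9 dB.
B: GR = 8 − 8/20 = 7.6 dB.
A applies 1.4 dB more gain reduction.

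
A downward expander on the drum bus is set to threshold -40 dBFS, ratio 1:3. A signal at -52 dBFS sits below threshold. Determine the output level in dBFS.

-76 dBFS

The input is 12 dB below the -40 dBFS threshold.
A 1:3 expander multiplies undershoot by 3: 12 × 3 = 36 dB below threshold.
Output = -40 − 36 = -76 dBFS.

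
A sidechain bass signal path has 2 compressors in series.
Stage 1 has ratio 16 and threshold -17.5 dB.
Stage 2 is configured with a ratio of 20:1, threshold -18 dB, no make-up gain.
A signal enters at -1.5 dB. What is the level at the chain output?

-17.925 dB

Stage 1: 16 dB above -17.5 dB, reduced 16:1 to 1 dB above → -16.5 dB.
Stage 2: -16.5 dB is 1.5 dB over -18 dB; at 20:1 that becomes 0.075 dB over, giving -17.925 dB.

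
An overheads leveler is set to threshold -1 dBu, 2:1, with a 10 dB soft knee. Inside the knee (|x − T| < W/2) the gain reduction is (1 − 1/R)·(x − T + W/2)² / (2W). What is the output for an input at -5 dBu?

-5.025 dBu

x − T + W/2 = -5 − (-1) + 5 = 1.
GR = (1 − 1/2) × 1² / 20 = 0.5 × 1 / 20 = 0.025 dB.
Output = -5 − 0.025 = -5.025 dBu.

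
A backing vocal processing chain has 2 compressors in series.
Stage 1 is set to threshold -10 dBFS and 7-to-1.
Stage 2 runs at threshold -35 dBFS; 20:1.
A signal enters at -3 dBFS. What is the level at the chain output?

Stage 1: -3 dBFS is 7 dB over -10 dBFS; at 7:1 that becomes 1 dB over, giving -9 dBFS.
Stage 2: 26 dB above -35 dBFS, reduced 20:1 to 1.3 dB above → -33.7 dBFS.

-33.7 dBFS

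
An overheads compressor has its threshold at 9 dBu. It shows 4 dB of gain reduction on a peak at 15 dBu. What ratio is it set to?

Input overshoot = 15 − 9 = 6 dB.
Output overshoot = 6 − 4 = 2 dB.
Ratio = input overshoot / output overshoot = 6 / 2 = 3.

3:1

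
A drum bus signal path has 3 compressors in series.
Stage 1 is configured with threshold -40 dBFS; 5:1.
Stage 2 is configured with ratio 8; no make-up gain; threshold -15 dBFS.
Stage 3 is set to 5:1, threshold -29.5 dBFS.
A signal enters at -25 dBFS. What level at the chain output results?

-37 dBFS

Stage 1: 15 dB above -40 dBFS, reduced 5:1 to 3 dB above → -37 dBFS.
Stage 2: -37 dBFS is at or below the -15 dBFS threshold — no compression; output -37 dBFS.
Stage 3: -37 dBFS ≤ -29.5 dBFS, so stage 3 doesn't engage; output -37 dBFS.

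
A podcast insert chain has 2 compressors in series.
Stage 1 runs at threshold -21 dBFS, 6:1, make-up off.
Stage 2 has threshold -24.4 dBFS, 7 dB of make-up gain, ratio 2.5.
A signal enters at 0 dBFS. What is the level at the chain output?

-14.64 dBFS

Stage 1: 0 dBFS is 21 dB over -21 dBFS; at 6:1 that becomes 3.5 dB over, giving -17.5 dBFS.
Stage 2: -17.5 dBFS is 6.9 dB over -24.4 dBFS; at 2.5:1 that becomes 2.76 dB over, giving -21.64 dBFS; +7 dB make-up → -14.64 dBFS.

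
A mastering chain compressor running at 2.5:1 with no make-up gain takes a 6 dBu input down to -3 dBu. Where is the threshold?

Gain reduction = 6 − (-3) = 9 dB; output overshoot = GR / (R − 1) = 9 / 1.5 = 6 dB.
Threshold = output − output overshoot = -3 − 6 = -9 dBu.

-9 dBu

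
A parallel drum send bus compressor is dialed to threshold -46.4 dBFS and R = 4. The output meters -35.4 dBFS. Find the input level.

That's 11 dB above the -46.4 dBFS threshold.
Input overshoot = R × output overshoot = 44 dB → input = -46.4 + 44 = -2.4 dBFS.

-2.4 dBFS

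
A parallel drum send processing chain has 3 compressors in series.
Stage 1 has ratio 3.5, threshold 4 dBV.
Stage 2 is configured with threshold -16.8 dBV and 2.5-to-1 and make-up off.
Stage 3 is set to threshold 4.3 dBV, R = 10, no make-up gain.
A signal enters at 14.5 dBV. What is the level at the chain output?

Stage 1: overshoot 10.5 dB → 10.5/3.5 = 3 dB → 7 dBV.
Stage 2: 7 dBV is 23.8 dB over -16.8 dBV; at 2.5:1 that becomes 9.52 dB over, giving -7.28 dBV.
Stage 3: below threshold (-7.28 ≤ 4.3); passes unchanged; output -7.28 dBV.

-7.28 dBV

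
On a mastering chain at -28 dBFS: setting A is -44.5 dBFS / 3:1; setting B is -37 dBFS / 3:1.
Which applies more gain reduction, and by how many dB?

A, by 5 dB

A: GR = 16.5 − 16.5/3 = 11 dB.
B: GR = 9 − 9/3 = 6 dB.
A reduces 5 dB more.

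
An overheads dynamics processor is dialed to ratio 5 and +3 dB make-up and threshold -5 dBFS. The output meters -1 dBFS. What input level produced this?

0 dBFS

Stripping the +3 dB make-up gives -4 dBFS at the gain stage.
Post-compression overshoot = -4 − (-5) = 1 dB.
Undo the ratio: input overshoot = 1 × 5 = 5 dB, giving input = 0 dBFS.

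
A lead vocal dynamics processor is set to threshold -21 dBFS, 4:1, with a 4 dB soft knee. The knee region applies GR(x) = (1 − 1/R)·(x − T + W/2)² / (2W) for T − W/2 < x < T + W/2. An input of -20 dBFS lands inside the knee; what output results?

-20.84375 dBFS

x − T + W/2 = -20 − (-21) + 2 = 3.
GR = (1 − 1/4) × 3² / 8 = 0.75 × 9 / 8 = 0.84375 dB.
Output = -20 − 0.84375 = -20.84375 dBFS.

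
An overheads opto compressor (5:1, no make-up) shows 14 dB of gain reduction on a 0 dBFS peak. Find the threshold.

Let T be the threshold. Output overshoot = (input overshoot)/R, so -14 − T = (0 − T)/5.
5·(-14 − T) = 0 − T → 4·T = -70 − 0 = -70.
T = -70/4 = -17.5 dBFS.

-17.5 dBFS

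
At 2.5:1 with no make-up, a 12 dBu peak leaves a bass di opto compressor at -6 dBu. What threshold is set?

Let T be the threshold. Output overshoot = (input overshoot)/R, so -6 − T = (12 − T)/2.5.
2.5·(-6 − T) = 12 − T → 1.5·T = -15 − 12 = -27.
T = -27/1.5 = -18 dBu.

-18 dBu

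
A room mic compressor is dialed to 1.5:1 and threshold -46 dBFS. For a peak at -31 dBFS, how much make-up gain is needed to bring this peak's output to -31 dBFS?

The peak compresses to -46 + 15/1.5 = -36 dBFS.
To reach -31 dBFS requires -31 − (-36) = 5 dB of make-up.

5 dB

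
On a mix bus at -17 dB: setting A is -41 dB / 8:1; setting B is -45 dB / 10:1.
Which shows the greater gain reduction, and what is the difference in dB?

A: overshoot 24 dB → output overshoot 3 dB → GR 21 dB.
B: overshoot 28 dB → output overshoot 2.8 dB → GR 25.2 dB.
B applies 4.2 dB more gain reduction.

B, by 4.2 dB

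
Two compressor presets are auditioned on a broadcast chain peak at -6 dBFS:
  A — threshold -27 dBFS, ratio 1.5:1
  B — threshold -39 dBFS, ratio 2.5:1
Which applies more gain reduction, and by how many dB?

B, by 12.8 dB

A: overshoot 21 dB → output overshoot 14 dB → GR 7 dB.
B: overshoot 33 dB → output overshoot 13.2 dB → GR 19.8 dB.
B reduces 12.8 dB more.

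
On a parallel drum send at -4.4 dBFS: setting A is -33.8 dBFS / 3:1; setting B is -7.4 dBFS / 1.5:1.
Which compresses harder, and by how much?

A, by 18.6 dB

A: GR = 29.4 − 29.4/3 = 19.6 dB.
B: GR = 3 − 3/1.5 = 1 dB.
A applies 18.6 dB more gain reduction.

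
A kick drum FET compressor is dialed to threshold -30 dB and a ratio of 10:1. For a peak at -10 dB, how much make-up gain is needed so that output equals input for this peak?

18 dB

Overshoot 20 dB → 20/10 = 2 dB after compression, so the compressed level is -30 + 2 = -28 dB.
Make-up = target − compressed = -10 − (-28) = 18 dB.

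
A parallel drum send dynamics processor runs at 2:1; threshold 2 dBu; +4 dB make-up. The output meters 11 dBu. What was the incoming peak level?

12 dBu

Before make-up, the level was 11 − 4 = 7 dBu.
That's 5 dB above the 2 dBu threshold.
Undo the ratio: input overshoot = 5 × 2 = 10 dB, giving input = 12 dBu.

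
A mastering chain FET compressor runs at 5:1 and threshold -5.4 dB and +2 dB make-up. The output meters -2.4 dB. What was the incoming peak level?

-0.4 dB

Remove make-up: -2.4 − 2 = -4.4 dB.
The compressed level sits -4.4 − (-5.4) = 1 dB over threshold.
Before 5:1 compression the overshoot was 1 × 5 = 5 dB, so input = -5.4 + 5 = -0.4 dB.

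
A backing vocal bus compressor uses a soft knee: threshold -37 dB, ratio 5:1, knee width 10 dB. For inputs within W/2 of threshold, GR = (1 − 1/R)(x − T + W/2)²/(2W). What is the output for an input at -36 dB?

x − T + W/2 = -36 − (-37) + 5 = 6.
GR = (1 − 1/5) × 6² / 20 = 0.8 × 36 / 20 = 1.44 dB.
Output = -36 − 1.44 = -37.44 dB.

-37.44 dB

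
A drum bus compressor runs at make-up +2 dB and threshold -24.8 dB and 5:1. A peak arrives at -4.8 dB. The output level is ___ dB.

-18.8 dB

-4.8 dB sits 20 dB over threshold.
5:1 compression reduces that to 20/5 = 4 dB over.
So the level is -24.8 + 4 = -20.8 dB; make-up adds 2 dB, giving -18.8 dB.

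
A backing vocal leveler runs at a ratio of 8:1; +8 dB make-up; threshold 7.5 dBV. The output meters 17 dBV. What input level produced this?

19.5 dBV

Stripping the +8 dB make-up gives 9 dBV at the gain stage.
Post-compression overshoot = 9 − 7.5 = 1.5 dB.
Input overshoot = R × output overshoot = 12 dB → input = 7.5 + 12 = 19.5 dBV.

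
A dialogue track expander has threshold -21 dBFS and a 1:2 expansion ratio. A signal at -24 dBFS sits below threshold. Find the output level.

Below threshold, a 1:2 expander applies gain = (2−1)×(T − x) of attenuation.
(2−1) × 3 = 3 dB, so output = -24 − 3 = -27 dBFS.

-27 dBFS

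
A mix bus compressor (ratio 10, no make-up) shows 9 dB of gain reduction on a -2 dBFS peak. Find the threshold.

-12 dBFS

Input is 10 dB above T (since output overshoot × R = input overshoot: (-11 − T)·10 = -2 − T gives T = -12 dBFS).
Check: -12 + (-2 − (-12))/10 = -12 + 1 = -11 dBFS. ✓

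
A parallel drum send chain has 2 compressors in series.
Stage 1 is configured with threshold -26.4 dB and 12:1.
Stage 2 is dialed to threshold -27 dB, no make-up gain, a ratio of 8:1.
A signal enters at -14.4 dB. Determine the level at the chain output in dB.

-26.8 dB

Stage 1: overshoot 12 dB → 12/12 = 1 dB → -25.4 dB.
Stage 2: 1.6 dB above -27 dB, reduced 8:1 to 0.2 dB above → -26.8 dB.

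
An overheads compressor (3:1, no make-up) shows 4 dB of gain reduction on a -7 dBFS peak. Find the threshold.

Let T be the threshold. Output overshoot = (input overshoot)/R, so -11 − T = (-7 − T)/3.
3·(-11 − T) = -7 − T → 2·T = -33 − (-7) = -26.
T = -26/2 = -13 dBFS.

-13 dBFS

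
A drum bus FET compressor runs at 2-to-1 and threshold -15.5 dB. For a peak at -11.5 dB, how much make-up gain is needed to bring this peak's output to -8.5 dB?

The peak compresses to -15.5 + 4/2 = -13.5 dB.
To reach -8.5 dB requires -8.5 − (-13.5) = 5 dB of make-up.

5 dB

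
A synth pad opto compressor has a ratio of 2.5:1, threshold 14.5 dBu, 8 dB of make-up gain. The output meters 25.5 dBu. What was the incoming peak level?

Before make-up, the level was 25.5 − 8 = 17.5 dBu.
Post-compression overshoot = 17.5 − 14.5 = 3 dB.
Undo the ratio: input overshoot = 3 × 2.5 = 7.5 dB, giving input = 22 dBu.

22 dBu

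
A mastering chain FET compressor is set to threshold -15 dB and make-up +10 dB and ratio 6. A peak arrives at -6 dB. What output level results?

Overshoot: -6 − (-15) = 9 dB.
At 6:1 the overshoot is divided by 6, leaving 1.5 dB above threshold.
That puts the output at -13.5 dB; make-up adds 10 dB, giving -3.5 dB.

-3.5 dB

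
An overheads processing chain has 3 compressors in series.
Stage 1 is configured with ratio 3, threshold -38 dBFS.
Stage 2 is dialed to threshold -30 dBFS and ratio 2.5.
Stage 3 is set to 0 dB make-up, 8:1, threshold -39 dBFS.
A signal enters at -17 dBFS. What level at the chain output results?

-38 dBFS

Stage 1: overshoot 21 dB → 21/3 = 7 dB → -31 dBFS.
Stage 2: below threshold (-31 ≤ -30); passes unchanged; output -31 dBFS.
Stage 3: overshoot 8 dB → 8/8 = 1 dB → -38 dBFS.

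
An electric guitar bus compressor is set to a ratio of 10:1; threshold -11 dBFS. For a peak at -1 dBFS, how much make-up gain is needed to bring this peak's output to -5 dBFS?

Overshoot 10 dB → 10/10 = 1 dB after compression, so the compressed level is -11 + 1 = -10 dBFS.
Make-up = target − compressed = -5 − (-10) = 5 dB.

5 dB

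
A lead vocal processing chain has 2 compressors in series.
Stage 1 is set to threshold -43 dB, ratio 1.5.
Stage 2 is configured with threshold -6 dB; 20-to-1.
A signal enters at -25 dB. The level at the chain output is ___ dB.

Stage 1: overshoot 18 dB → 18/1.5 = 12 dB → -31 dB.
Stage 2: -31 dB is at or below the -6 dB threshold — no compression; output -31 dB.

-31 dB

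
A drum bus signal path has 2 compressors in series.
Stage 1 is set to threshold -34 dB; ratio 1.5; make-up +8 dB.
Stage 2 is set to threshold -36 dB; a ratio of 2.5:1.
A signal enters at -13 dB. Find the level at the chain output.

-26.4 dB

Stage 1: 21 dB above -34 dB, reduced 1.5:1 to 14 dB above → -20 dB; +8 dB make-up → -12 dB.
Stage 2: overshoot 24 dB → 24/2.5 = 9.6 dB → -26.4 dB.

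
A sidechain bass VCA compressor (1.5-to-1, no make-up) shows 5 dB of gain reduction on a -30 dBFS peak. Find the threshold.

-45 dBFS

Let T be the threshold. Output overshoot = (input overshoot)/R, so -35 − T = (-30 − T)/1.5.
1.5·(-35 − T) = -30 − T → 0.5·T = -52.5 − (-30) = -22.5.
T = -22.5/0.5 = -45 dBFS.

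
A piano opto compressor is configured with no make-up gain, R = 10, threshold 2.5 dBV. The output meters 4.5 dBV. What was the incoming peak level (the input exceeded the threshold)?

That's 2 dB above the 2.5 dBV threshold.
Undo the ratio: input overshoot = 2 × 10 = 20 dB, giving input = 22.5 dBV.

22.5 dBV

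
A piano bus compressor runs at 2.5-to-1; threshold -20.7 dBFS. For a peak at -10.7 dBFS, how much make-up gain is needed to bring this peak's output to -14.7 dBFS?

2 dB

Without make-up, output = threshold + overshoot/2.5 = -20.7 + 4 = -16.7 dBFS.
Gap to target: 2 dB.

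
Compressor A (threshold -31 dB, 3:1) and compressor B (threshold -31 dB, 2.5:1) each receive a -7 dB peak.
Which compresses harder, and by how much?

A: GR = 24 − 24/3 = 16 dB.
B: GR = 24 − 24/2.5 = 14.4 dB.
Difference: 1.6 dB in favour of A.

A, by 1.6 dB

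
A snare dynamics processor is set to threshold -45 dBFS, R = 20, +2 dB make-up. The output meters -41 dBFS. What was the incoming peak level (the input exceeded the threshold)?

Remove make-up: -41 − 2 = -43 dBFS.
The compressed level sits -43 − (-45) = 2 dB over threshold.
Undo the ratio: input overshoot = 2 × 20 = 40 dB, giving input = -5 dBFS.

-5 dBFS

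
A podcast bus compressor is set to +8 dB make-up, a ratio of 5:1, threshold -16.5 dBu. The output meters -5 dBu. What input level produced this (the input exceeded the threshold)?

Remove make-up: -5 − 8 = -13 dBu.
Post-compression overshoot = -13 − (-16.5) = 3.5 dB.
Input overshoot = R × output overshoot = 17.5 dB → input = -16.5 + 17.5 = 1 dBu.

1 dBu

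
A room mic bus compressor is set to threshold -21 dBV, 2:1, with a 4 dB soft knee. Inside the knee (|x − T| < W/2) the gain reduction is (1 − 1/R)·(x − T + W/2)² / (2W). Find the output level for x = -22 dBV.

x − T + W/2 = -22 − (-21) + 2 = 1.
GR = (1 − 1/2) × 1² / 8 = 0.5 × 1 / 8 = 0.0625 dB.
Output = -22 − 0.0625 = -22.0625 dBV.

-22.0625 dBV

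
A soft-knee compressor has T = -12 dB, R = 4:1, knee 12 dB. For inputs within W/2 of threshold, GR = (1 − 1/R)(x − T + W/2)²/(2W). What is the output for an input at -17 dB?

x − T + W/2 = -17 − (-12) + 6 = 1.
GR = (1 − 1/4) × 1² / 24 = 0.75 × 1 / 24 = 0.03125 dB.
Output = -17 − 0.03125 = -17.03125 dB.

-17.03125 dB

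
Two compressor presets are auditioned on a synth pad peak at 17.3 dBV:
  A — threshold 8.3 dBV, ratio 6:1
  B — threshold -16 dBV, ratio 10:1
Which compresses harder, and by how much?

B, by 22.47 dB

A: overshoot 9 dB → output overshoot 1.5 dB → GR 7.5 dB.
B: overshoot 33.3 dB → output overshoot 3.33 dB → GR 29.97 dB.
B applies 22.47 dB more gain reduction.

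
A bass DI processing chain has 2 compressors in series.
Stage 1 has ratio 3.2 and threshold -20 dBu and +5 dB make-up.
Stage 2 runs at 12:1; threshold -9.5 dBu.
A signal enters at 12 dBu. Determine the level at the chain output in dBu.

Stage 1: overshoot 32 dB → 32/3.2 = 10 dB → -10 dBu; +5 dB make-up → -5 dBu.
Stage 2: -5 dBu is 4.5 dB over -9.5 dBu; at 12:1 that becomes 0.375 dB over, giving -9.125 dBu.

-9.125 dBu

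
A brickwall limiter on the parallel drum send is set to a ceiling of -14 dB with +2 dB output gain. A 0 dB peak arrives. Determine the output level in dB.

-12 dB

At ∞:1, everything above -14 dB is held at the ceiling.
Output gain then adds 2 dB: -14 + 2 = -12 dB.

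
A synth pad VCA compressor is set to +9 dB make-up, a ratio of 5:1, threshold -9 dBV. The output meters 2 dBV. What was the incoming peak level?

Stripping the +9 dB make-up gives -7 dBV at the gain stage.
The compressed level sits -7 − (-9) = 2 dB over threshold.
Before 5:1 compression the overshoot was 2 × 5 = 10 dB, so input = -9 + 10 = 1 dBV.

1 dBV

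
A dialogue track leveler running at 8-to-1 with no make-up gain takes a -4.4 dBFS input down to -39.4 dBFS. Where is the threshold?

-44.4 dBFS

Input is 40 dB above T (since output overshoot × R = input overshoot: (-39.4 − T)·8 = -4.4 − T gives T = -44.4 dBFS).
Check: -44.4 + (-4.4 − (-44.4))/8 = -44.4 + 5 = -39.4 dBFS. ✓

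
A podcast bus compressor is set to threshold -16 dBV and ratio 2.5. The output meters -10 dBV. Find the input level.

-1 dBV

The compressed level sits -10 − (-16) = 6 dB over threshold.
Before 2.5:1 compression the overshoot was 6 × 2.5 = 15 dB, so input = -16 + 15 = -1 dBV.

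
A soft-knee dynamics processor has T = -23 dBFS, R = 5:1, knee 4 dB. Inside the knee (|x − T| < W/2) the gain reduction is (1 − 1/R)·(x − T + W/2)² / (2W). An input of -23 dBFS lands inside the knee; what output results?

-23.4 dBFS

x − T + W/2 = -23 − (-23) + 2 = 2.
GR = (1 − 1/5) × 2² / 8 = 0.8 × 4 / 8 = 0.4 dB.
Output = -23 − 0.4 = -23.4 dBFS.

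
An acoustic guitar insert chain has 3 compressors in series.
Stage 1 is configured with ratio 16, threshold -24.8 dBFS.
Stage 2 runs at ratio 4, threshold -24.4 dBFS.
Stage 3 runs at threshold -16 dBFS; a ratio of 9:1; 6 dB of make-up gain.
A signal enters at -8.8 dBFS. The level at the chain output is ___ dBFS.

-18.25 dBFS

Stage 1: 16 dB above -24.8 dBFS, reduced 16:1 to 1 dB above → -23.8 dBFS.
Stage 2: overshoot 0.6 dB → 0.6/4 = 0.15 dB → -24.25 dBFS.
Stage 3: -24.25 dBFS ≤ -16 dBFS, so stage 3 doesn't engage; make-up brings it to -18.25 dBFS.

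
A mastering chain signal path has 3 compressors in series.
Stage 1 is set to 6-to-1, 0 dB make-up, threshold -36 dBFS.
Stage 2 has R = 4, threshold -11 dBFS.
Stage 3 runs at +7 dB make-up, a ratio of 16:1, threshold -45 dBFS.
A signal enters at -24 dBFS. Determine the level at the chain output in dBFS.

Stage 1: -24 dBFS is 12 dB over -36 dBFS; at 6:1 that becomes 2 dB over, giving -34 dBFS.
Stage 2: -34 dBFS is at or below the -11 dBFS threshold — no compression; output -34 dBFS.
Stage 3: 11 dB above -45 dBFS, reduced 16:1 to 0.6875 dB above → -44.3125 dBFS; +7 dB make-up → -37.3125 dBFS.

-37.3125 dBFS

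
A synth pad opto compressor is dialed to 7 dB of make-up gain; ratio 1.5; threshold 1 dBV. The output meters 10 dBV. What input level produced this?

Stripping the +7 dB make-up gives 3 dBV at the gain stage.
The compressed level sits 3 − 1 = 2 dB over threshold.
Input overshoot = R × output overshoot = 3 dB → input = 1 + 3 = 4 dBV.

4 dBV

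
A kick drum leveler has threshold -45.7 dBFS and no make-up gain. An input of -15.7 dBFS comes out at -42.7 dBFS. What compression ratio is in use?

Input overshoot = -15.7 − (-45.7) = 30 dB; output overshoot = -42.7 − (-45.7) = 3 dB.
Ratio = 30 / 3 = 10.

10:1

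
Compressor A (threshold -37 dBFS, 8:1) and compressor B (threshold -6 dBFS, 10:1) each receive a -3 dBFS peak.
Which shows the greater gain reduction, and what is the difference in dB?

A, by 27.05 dB

A: GR = 34 − 34/8 = 29.75 dB.
B: GR = 3 − 3/10 = 2.7 dB.
Difference: 27.05 dB in favour of A.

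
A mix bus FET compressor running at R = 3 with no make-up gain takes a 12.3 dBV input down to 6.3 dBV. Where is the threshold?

Input is 9 dB above T (since output overshoot × R = input overshoot: (6.3 − T)·3 = 12.3 − T gives T = 3.3 dBV).
Check: 3.3 + (12.3 − 3.3)/3 = 3.3 + 3 = 6.3 dBV. ✓

3.3 dBV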